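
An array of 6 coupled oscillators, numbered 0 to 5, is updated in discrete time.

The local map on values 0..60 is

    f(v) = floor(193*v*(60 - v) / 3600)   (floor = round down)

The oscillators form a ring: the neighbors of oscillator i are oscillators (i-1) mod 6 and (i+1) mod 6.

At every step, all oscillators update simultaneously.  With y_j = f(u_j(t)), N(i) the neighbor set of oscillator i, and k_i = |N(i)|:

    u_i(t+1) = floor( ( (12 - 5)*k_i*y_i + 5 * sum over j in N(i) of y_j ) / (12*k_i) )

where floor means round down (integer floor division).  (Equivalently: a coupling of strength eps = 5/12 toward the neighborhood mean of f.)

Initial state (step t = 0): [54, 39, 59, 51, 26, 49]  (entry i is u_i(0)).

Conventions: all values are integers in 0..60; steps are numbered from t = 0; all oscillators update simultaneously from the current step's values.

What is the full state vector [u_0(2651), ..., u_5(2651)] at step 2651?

Answer: [30, 30, 30, 30, 30, 30]
Key observation: The state at step 12, [48, 48, 48, 48, 48, 48], reappears at step 14: the system is in a cycle of period 2 from step 12 on.  Therefore the state at step 2651 equals the state at step 12 + ((2651 - 12) mod 2) = 13, which is [30, 30, 30, 30, 30, 30].

Derivation:
t=0: [54, 39, 59, 51, 26, 49]
t=1: [24, 29, 15, 24, 38, 29]
t=2: [46, 45, 40, 43, 45, 46]
t=3: [34, 36, 40, 39, 36, 34]
t=4: [46, 45, 43, 43, 45, 46]
t=5: [34, 36, 38, 38, 36, 34]
t=6: [46, 45, 44, 44, 45, 46]
t=7: [34, 35, 36, 36, 35, 34]
t=8: [46, 46, 46, 46, 46, 46]
t=9: [34, 34, 34, 34, 34, 34]
t=10: [47, 47, 47, 47, 47, 47]
t=11: [32, 32, 32, 32, 32, 32]
t=12: [48, 48, 48, 48, 48, 48]
t=13: [30, 30, 30, 30, 30, 30]
t=14: [48, 48, 48, 48, 48, 48]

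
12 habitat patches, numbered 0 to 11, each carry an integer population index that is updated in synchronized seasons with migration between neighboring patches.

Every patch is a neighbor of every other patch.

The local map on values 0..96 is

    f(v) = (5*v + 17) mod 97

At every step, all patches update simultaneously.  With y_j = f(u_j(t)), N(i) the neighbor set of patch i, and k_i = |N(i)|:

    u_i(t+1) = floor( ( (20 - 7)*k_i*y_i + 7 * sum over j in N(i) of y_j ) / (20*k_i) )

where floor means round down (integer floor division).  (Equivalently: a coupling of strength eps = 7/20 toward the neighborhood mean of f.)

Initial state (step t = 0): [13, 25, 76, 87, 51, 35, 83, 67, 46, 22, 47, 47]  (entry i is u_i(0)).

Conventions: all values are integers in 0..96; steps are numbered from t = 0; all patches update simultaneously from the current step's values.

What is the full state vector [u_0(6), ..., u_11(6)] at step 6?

Simulating step by step:
t=0: [13, 25, 76, 87, 51, 35, 83, 67, 46, 22, 47, 47]
t=1: [72, 49, 27, 61, 69, 80, 48, 59, 54, 40, 57, 57]
t=2: [71, 59, 51, 37, 61, 35, 56, 30, 75, 32, 24, 24]
t=3: [67, 30, 65, 22, 36, 76, 21, 60, 20, 67, 42, 42]
t=4: [51, 56, 44, 31, 15, 18, 28, 29, 25, 51, 33, 33]
t=5: [71, 26, 49, 69, 79, 29, 60, 63, 50, 71, 75, 75]
t=6: [68, 49, 60, 62, 33, 58, 34, 44, 63, 68, 21, 21]

Answer: [68, 49, 60, 62, 33, 58, 34, 44, 63, 68, 21, 21]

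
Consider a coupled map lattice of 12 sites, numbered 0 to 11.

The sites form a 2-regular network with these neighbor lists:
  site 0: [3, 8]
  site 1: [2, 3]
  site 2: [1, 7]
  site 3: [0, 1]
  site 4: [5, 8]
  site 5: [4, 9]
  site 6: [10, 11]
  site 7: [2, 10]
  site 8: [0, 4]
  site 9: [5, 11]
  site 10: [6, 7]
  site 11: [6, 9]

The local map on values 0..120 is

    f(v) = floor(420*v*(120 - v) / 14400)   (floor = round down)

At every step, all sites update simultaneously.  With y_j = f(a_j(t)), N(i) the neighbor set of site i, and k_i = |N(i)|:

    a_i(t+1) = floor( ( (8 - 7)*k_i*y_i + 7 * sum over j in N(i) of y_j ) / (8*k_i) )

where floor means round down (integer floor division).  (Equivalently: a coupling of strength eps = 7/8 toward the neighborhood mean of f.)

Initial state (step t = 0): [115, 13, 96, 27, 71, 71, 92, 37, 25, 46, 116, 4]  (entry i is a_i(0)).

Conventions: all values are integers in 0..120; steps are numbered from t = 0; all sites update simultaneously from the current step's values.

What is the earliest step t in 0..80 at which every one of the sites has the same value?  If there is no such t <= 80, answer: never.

Simulating step by step:
t=0: [115, 13, 96, 27, 71, 71, 92, 37, 25, 46, 116, 4]  (not all equal)
t=1: [64, 66, 64, 33, 87, 100, 20, 46, 59, 62, 73, 77]  (not all equal)
t=2: [94, 94, 101, 100, 81, 89, 93, 101, 94, 80, 81, 82]  (not all equal)
t=3: [65, 58, 62, 69, 77, 90, 88, 71, 80, 86, 67, 83]  (not all equal)
t=4: [98, 103, 102, 103, 86, 88, 94, 103, 99, 83, 92, 84]  (not all equal)
t=5: [56, 51, 51, 55, 72, 86, 80, 62, 71, 85, 62, 81]  (not all equal)
t=6: [102, 102, 102, 103, 93, 92, 97, 103, 101, 88, 99, 89]  (not all equal)
t=7: [53, 52, 52, 52, 66, 77, 69, 55, 62, 78, 58, 74]  (not all equal)
t=8: [103, 103, 103, 103, 100, 98, 101, 103, 103, 97, 103, 98]  (not all equal)
t=9: [51, 51, 51, 51, 56, 61, 56, 51, 54, 62, 52, 60]  (not all equal)
t=10: [102, 102, 102, 102, 103, 104, 104, 102, 103, 104, 103, 104]  (not all equal)
t=11: [52, 53, 53, 53, 49, 49, 49, 52, 51, 48, 50, 48]  (not all equal)
t=12: [102, 103, 103, 103, 101, 100, 101, 102, 102, 100, 102, 100]  (not all equal)
t=13: [52, 51, 51, 51, 55, 56, 55, 52, 53, 58, 53, 56]  (not all equal)
t=14: [102, 102, 102, 102, 103, 104, 103, 102, 103, 104, 103, 104]  (not all equal)
t=15: [52, 53, 53, 53, 49, 49, 49, 52, 51, 48, 51, 49]  (not all equal)
t=16: [102, 103, 103, 103, 101, 100, 101, 102, 102, 100, 102, 100]  (not all equal)

Answer: never
Key observation: The state at step 12 reappears at step 16 — the system is in a cycle of period 4 from step 12 on.  No step 0..16 is synchronized, and the cycle repeats forever, so no step up to 80 (or ever) has all sites equal.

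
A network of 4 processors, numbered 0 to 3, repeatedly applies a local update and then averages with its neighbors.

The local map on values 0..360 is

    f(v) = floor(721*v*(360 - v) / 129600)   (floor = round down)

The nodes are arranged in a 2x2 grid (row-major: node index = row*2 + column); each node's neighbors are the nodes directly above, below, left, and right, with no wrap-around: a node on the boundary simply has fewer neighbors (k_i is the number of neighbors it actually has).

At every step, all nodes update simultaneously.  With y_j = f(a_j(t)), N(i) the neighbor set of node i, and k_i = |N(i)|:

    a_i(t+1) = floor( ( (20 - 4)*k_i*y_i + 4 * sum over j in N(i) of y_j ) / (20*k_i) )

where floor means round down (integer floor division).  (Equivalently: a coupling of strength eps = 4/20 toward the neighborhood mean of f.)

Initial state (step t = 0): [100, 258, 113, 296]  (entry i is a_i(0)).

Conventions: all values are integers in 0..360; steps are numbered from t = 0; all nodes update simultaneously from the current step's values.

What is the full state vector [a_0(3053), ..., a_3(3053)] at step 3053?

Answer: [180, 180, 180, 180]
Key observation: The state at step 4, [180, 180, 180, 180], reappears at step 5: the system is in a cycle of period 1 from step 4 on.  Therefore the state at step 3053 equals the state at step 4 + ((3053 - 4) mod 1) = 4, which is [180, 180, 180, 180].

Derivation:
t=0: [100, 258, 113, 296]
t=1: [145, 141, 148, 114]
t=2: [172, 169, 172, 159]
t=3: [179, 178, 178, 177]
t=4: [180, 180, 180, 180]
t=5: [180, 180, 180, 180]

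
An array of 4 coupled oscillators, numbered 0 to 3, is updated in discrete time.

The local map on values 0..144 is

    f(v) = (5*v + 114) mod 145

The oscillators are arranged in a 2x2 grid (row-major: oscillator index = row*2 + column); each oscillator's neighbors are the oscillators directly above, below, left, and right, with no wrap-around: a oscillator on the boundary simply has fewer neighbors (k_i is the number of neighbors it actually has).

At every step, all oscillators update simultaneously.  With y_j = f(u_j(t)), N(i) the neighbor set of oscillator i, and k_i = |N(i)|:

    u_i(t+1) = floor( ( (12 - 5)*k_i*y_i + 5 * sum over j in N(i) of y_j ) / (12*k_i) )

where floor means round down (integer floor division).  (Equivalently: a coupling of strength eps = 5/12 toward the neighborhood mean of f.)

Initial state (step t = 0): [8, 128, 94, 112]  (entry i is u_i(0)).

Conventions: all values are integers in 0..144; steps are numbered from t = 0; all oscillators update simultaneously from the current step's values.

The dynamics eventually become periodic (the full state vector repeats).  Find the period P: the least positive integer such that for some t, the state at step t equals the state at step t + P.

Answer: 14
Key observation: The state at step 16, [36, 46, 46, 36], reappears at step 30 — and no state repeats earlier — so the cycle the system enters has period 14.

Derivation:
t=0: [8, 128, 94, 112]
t=1: [12, 38, 23, 61]
t=2: [37, 41, 81, 95]
t=3: [28, 20, 52, 28]
t=4: [95, 85, 94, 95]
t=5: [27, 64, 6, 27]
t=6: [120, 127, 127, 120]
t=7: [88, 69, 69, 88]
t=8: [79, 63, 63, 79]
t=9: [101, 111, 111, 101]
t=10: [59, 68, 68, 59]
t=11: [77, 60, 60, 77]
t=12: [89, 99, 99, 89]
t=13: [84, 68, 68, 84]
t=14: [65, 52, 52, 65]
t=15: [37, 50, 50, 37]
t=16: [36, 46, 46, 36]
t=17: [24, 33, 33, 24]
t=18: [107, 115, 115, 107]
t=19: [85, 92, 92, 85]
t=20: [118, 124, 124, 118]
t=21: [76, 56, 56, 76]
t=22: [77, 85, 85, 77]
t=23: [80, 87, 87, 80]
t=24: [93, 99, 99, 93]
t=25: [96, 76, 76, 96]
t=26: [32, 40, 40, 32]
t=27: [85, 67, 67, 85]
t=28: [66, 51, 51, 66]
t=29: [38, 49, 49, 38]
t=30: [36, 46, 46, 36]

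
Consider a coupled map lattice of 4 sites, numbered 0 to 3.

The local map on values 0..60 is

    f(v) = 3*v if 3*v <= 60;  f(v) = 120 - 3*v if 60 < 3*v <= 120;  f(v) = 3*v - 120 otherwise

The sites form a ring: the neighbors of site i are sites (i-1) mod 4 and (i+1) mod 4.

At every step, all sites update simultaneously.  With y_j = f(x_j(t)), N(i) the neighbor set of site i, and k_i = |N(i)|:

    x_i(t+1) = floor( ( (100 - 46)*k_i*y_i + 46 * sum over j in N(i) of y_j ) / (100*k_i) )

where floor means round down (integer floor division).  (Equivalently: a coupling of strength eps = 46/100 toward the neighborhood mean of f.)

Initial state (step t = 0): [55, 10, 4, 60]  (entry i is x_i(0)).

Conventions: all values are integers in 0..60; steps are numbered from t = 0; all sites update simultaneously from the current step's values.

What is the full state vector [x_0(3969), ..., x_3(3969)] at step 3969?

Simulating step by step:
t=0: [55, 10, 4, 60]
t=1: [45, 29, 27, 45]
t=2: [19, 30, 32, 20]
t=3: [51, 34, 33, 51]
t=4: [29, 22, 23, 30]
t=5: [37, 48, 46, 35]
t=6: [13, 19, 18, 14]
t=7: [43, 52, 51, 44]
t=8: [15, 29, 28, 16]
t=9: [42, 36, 38, 44]
t=10: [8, 9, 8, 9]
t=11: [25, 25, 25, 25]
t=12: [45, 45, 45, 45]
t=13: [15, 15, 15, 15]
t=14: [45, 45, 45, 45]

Answer: [15, 15, 15, 15]
Key observation: The state at step 12, [45, 45, 45, 45], reappears at step 14: the system is in a cycle of period 2 from step 12 on.  Therefore the state at step 3969 equals the state at step 12 + ((3969 - 12) mod 2) = 13, which is [15, 15, 15, 15].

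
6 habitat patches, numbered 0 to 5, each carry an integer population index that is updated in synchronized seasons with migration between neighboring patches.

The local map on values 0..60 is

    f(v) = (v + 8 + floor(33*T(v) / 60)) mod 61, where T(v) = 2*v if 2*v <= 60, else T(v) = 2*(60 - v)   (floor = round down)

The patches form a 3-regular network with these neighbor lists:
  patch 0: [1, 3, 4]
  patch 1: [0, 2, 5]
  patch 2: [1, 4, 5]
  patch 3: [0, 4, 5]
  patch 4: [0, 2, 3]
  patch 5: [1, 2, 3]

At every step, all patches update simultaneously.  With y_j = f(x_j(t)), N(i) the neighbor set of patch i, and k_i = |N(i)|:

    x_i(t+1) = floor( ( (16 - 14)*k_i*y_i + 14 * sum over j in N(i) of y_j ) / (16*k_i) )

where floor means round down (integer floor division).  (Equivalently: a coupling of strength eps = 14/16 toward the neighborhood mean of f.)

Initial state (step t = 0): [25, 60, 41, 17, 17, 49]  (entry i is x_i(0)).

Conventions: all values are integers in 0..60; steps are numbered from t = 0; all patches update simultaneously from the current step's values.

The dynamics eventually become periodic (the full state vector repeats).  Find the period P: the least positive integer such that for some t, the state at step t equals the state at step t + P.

Answer: 2
Key observation: The state at step 5, [38, 22, 20, 39, 39, 20], reappears at step 7 — and no state repeats earlier — so the cycle the system enters has period 2.

Derivation:
t=0: [25, 60, 41, 17, 17, 49]
t=1: [34, 23, 17, 37, 37, 17]
t=2: [22, 34, 36, 18, 18, 36]
t=3: [35, 22, 19, 37, 37, 19]
t=4: [22, 36, 37, 20, 20, 37]
t=5: [38, 22, 20, 39, 39, 20]
t=6: [22, 38, 39, 20, 20, 39]
t=7: [38, 22, 20, 39, 39, 20]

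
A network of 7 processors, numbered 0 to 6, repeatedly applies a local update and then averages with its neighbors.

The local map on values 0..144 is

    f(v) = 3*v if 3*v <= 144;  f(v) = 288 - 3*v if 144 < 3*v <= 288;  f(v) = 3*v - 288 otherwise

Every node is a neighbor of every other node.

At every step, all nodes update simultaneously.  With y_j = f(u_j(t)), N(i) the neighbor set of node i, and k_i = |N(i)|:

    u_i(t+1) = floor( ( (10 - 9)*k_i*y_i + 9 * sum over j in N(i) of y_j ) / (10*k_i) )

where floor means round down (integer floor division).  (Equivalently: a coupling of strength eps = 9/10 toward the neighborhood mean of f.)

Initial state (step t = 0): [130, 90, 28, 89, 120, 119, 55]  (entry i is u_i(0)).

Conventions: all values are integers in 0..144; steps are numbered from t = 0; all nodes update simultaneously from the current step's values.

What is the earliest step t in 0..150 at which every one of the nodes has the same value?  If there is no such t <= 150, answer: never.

Answer: 3
Key observation: Synchronization is absorbing here: once all nodes are equal they stay equal, and step 3 is the first all-equal step.

Derivation:
t=0: [130, 90, 28, 89, 120, 119, 55]  (not all equal)
t=1: [68, 72, 69, 72, 69, 69, 67]  (not all equal)
t=2: [79, 80, 79, 80, 79, 79, 79]  (not all equal)
t=3: [50, 50, 50, 50, 50, 50, 50]  (all equal)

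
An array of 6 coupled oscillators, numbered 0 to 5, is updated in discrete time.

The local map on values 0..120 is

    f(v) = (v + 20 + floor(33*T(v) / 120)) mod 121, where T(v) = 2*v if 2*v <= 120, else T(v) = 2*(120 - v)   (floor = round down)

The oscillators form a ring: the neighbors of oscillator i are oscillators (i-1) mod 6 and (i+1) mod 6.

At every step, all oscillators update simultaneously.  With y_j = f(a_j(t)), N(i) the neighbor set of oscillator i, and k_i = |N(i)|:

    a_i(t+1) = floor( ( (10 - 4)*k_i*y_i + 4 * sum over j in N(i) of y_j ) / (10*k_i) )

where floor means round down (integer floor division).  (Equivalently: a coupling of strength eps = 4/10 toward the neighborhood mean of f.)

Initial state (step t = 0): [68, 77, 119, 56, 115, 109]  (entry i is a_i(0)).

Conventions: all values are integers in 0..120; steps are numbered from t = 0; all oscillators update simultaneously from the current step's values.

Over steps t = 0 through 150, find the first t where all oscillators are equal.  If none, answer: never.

Answer: never
Key observation: The state at step 29 reappears at step 32 — the system is in a cycle of period 3 from step 29 on.  No step 0..32 is synchronized, and the cycle repeats forever, so no step up to 150 (or ever) has all oscillators equal.

Derivation:
t=0: [68, 77, 119, 56, 115, 109]  (not all equal)
t=1: [96, 98, 56, 70, 33, 34]  (not all equal)
t=2: [21, 28, 88, 105, 80, 59]  (not all equal)
t=3: [66, 49, 17, 8, 25, 77]  (not all equal)
t=4: [112, 89, 53, 40, 65, 106]  (not all equal)
t=5: [12, 26, 78, 92, 87, 33]  (not all equal)
t=6: [49, 43, 13, 4, 17, 51]  (not all equal)
t=7: [94, 78, 46, 32, 52, 87]  (not all equal)
t=8: [5, 19, 68, 79, 74, 23]  (not all equal)
t=9: [37, 58, 79, 47, 82, 62]  (not all equal)
t=10: [90, 80, 40, 55, 41, 83]  (not all equal)
t=11: [3, 18, 70, 96, 71, 18]  (not all equal)
t=12: [33, 56, 81, 51, 81, 56]  (not all equal)
t=13: [85, 78, 41, 59, 41, 78]  (not all equal)
t=14: [1, 17, 72, 99, 72, 17]  (not all equal)
t=15: [31, 55, 81, 52, 81, 55]  (not all equal)
t=16: [82, 76, 41, 60, 41, 76]  (not all equal)
t=17: [48, 88, 96, 101, 96, 88]  (not all equal)
t=18: [58, 22, 7, 9, 7, 22]  (not all equal)
t=19: [87, 60, 35, 31, 35, 60]  (not all equal)
t=20: [47, 83, 80, 70, 80, 83]  (not all equal)
t=21: [56, 19, 24, 70, 24, 19]  (not all equal)
t=22: [83, 62, 67, 93, 67, 62]  (not all equal)
t=23: [46, 91, 93, 50, 93, 91]  (not all equal)
t=24: [56, 22, 24, 60, 24, 22]  (not all equal)
t=25: [85, 65, 67, 90, 67, 65]  (not all equal)
t=26: [47, 92, 93, 49, 93, 92]  (not all equal)
t=27: [57, 23, 23, 59, 23, 23]  (not all equal)
t=28: [86, 65, 66, 88, 66, 65]  (not all equal)
t=29: [47, 92, 92, 48, 92, 92]  (not all equal)
t=30: [57, 23, 23, 58, 23, 23]  (not all equal)
t=31: [86, 65, 65, 87, 65, 65]  (not all equal)
t=32: [47, 92, 92, 48, 92, 92]  (not all equal)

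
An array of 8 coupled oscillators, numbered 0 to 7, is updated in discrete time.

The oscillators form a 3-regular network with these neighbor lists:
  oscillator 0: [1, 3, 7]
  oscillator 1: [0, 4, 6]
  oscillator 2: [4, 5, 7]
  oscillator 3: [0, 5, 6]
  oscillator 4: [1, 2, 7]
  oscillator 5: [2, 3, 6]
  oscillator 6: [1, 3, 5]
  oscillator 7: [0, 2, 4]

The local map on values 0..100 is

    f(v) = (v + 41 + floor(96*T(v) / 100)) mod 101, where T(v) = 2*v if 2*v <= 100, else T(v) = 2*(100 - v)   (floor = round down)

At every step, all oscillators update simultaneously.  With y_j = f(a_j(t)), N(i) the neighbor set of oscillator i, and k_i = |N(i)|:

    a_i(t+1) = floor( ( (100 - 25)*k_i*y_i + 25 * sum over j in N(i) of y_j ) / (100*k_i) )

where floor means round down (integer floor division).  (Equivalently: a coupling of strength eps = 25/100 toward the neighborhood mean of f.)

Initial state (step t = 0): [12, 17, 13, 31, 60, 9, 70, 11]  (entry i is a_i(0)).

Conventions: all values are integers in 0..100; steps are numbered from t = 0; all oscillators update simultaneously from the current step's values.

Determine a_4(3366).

Answer: a_4(3366) = 65
Key observation: The state at step 10, [65, 65, 65, 65, 65, 65, 65, 65], reappears at step 12: the system is in a cycle of period 2 from step 10 on.  Therefore the state at step 3366 equals the state at step 10 + ((3366 - 10) mod 2) = 10, which is [65, 65, 65, 65, 65, 65, 65, 65].

Derivation:
t=0: [12, 17, 13, 31, 60, 9, 70, 11]
t=1: [73, 85, 76, 40, 77, 64, 65, 73]
t=2: [62, 56, 63, 59, 60, 70, 69, 63]
t=3: [74, 78, 73, 75, 76, 68, 69, 74]
t=4: [62, 61, 64, 63, 62, 68, 67, 63]
t=5: [74, 74, 72, 73, 74, 69, 70, 73]
t=6: [63, 63, 65, 64, 63, 67, 66, 63]
t=7: [73, 73, 72, 72, 73, 70, 71, 73]
t=8: [64, 64, 65, 65, 64, 66, 65, 64]
t=9: [72, 72, 72, 72, 72, 71, 72, 72]
t=10: [65, 65, 65, 65, 65, 65, 65, 65]
t=11: [72, 72, 72, 72, 72, 72, 72, 72]
t=12: [65, 65, 65, 65, 65, 65, 65, 65]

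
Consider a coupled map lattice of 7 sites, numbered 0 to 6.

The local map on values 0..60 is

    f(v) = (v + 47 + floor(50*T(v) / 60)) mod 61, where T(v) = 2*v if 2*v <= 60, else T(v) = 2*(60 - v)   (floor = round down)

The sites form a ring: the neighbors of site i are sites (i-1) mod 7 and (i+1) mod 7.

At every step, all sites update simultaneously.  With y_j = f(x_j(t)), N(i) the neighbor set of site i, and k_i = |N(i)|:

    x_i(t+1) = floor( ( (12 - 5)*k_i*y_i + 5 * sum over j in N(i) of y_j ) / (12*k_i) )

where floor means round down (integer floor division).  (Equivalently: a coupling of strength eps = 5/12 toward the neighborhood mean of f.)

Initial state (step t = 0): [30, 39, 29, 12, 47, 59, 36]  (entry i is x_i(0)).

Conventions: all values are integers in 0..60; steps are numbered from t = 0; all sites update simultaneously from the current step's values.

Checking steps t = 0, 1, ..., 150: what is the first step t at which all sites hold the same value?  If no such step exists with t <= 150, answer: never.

Answer: never
Key observation: The state at step 7 reappears at step 9 — the system is in a cycle of period 2 from step 7 on.  No step 0..9 is synchronized, and the cycle repeats forever, so no step up to 150 (or ever) has all sites equal.

Derivation:
t=0: [30, 39, 29, 12, 47, 59, 36]  (not all equal)
t=1: [15, 36, 17, 22, 44, 38, 11]  (not all equal)
t=2: [18, 12, 27, 43, 54, 49, 26]  (not all equal)
t=3: [35, 29, 49, 55, 52, 52, 50]  (not all equal)
t=4: [11, 12, 41, 50, 50, 51, 41]  (not all equal)
t=5: [24, 25, 48, 53, 52, 53, 47]  (not all equal)
t=6: [51, 52, 52, 51, 50, 51, 52]  (not all equal)
t=7: [51, 51, 51, 51, 52, 51, 51]  (not all equal)
t=8: [52, 52, 52, 51, 51, 51, 52]  (not all equal)
t=9: [51, 51, 51, 51, 52, 51, 51]  (not all equal)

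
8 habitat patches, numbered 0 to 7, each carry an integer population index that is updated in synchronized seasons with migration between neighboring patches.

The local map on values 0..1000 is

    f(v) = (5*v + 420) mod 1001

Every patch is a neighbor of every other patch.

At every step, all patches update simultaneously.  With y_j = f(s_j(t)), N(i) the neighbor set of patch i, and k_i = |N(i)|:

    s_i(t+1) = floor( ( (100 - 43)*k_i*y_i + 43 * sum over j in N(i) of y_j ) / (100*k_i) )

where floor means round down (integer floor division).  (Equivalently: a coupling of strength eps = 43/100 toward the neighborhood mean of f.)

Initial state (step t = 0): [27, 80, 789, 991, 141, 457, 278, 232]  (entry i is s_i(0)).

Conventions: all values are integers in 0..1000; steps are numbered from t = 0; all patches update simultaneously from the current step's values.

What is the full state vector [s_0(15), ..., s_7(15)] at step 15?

Answer: [742, 580, 712, 658, 297, 314, 577, 733]

Derivation:
t=0: [27, 80, 789, 991, 141, 457, 278, 232]
t=1: [547, 682, 449, 453, 328, 622, 676, 559]
t=2: [318, 661, 577, 588, 270, 508, 646, 348]
t=3: [244, 608, 394, 422, 631, 728, 569, 321]
t=4: [504, 412, 377, 448, 470, 208, 312, 191]
t=5: [781, 547, 458, 639, 695, 537, 802, 494]
t=6: [415, 329, 611, 563, 705, 303, 468, 703]
t=7: [547, 328, 536, 414, 775, 771, 681, 770]
t=8: [227, 179, 199, 398, 298, 288, 568, 285]
t=9: [561, 439, 490, 487, 742, 716, 410, 709]
t=10: [426, 625, 755, 747, 377, 820, 551, 803]
t=11: [454, 450, 272, 252, 329, 437, 262, 394]
t=12: [632, 622, 678, 627, 314, 589, 653, 479]
t=13: [619, 594, 736, 606, 829, 510, 672, 739]
t=14: [497, 433, 285, 464, 522, 729, 632, 293]
t=15: [742, 580, 712, 658, 297, 314, 577, 733]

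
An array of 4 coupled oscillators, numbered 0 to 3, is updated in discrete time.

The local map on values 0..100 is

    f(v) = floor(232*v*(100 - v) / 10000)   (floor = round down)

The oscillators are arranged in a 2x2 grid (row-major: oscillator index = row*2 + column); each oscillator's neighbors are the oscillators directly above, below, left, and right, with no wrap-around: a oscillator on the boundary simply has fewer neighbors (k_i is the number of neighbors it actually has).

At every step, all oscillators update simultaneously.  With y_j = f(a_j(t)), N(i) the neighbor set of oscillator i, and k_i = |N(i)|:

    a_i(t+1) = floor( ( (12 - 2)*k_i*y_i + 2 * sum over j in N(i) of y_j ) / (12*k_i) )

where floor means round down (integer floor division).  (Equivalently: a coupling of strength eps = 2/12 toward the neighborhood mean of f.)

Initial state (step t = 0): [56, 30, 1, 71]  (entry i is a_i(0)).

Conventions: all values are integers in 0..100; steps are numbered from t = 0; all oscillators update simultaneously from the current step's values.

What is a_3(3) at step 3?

Simulating step by step:
t=0: [56, 30, 1, 71]
t=1: [51, 48, 10, 43]
t=2: [53, 56, 26, 53]
t=3: [55, 57, 46, 55]

Answer: a_3(3) = 55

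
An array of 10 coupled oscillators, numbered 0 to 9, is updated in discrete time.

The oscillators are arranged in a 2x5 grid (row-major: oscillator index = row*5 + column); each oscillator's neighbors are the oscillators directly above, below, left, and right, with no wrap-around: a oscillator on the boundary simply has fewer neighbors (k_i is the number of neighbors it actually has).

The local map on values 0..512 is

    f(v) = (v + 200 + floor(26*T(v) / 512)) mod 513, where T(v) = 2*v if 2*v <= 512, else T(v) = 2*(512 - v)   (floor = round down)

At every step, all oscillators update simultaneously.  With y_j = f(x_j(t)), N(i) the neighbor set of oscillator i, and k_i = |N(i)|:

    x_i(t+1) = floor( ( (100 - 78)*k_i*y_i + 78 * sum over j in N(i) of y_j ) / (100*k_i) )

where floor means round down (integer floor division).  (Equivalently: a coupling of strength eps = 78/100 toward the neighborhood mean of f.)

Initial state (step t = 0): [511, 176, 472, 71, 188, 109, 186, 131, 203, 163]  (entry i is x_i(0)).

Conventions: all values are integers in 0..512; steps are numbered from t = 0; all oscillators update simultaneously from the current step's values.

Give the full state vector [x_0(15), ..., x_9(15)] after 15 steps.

Simulating step by step:
t=0: [511, 176, 472, 71, 188, 109, 186, 131, 203, 163]
t=1: [321, 285, 299, 319, 345, 305, 363, 333, 353, 407]
t=2: [209, 137, 150, 34, 60, 38, 159, 41, 55, 63]
t=3: [325, 381, 296, 283, 255, 366, 299, 313, 252, 264]
t=4: [64, 28, 158, 361, 493, 29, 45, 131, 368, 480]
t=5: [239, 282, 247, 176, 130, 253, 264, 255, 165, 134]
t=6: [485, 481, 462, 397, 364, 476, 487, 454, 401, 358]
t=7: [169, 168, 141, 103, 74, 173, 164, 143, 100, 77]
t=8: [387, 376, 352, 314, 294, 384, 377, 350, 316, 292]
t=9: [81, 73, 51, 25, 9, 82, 72, 51, 24, 9]
t=10: [285, 275, 254, 229, 216, 285, 276, 254, 229, 215]
t=11: [504, 496, 477, 455, 442, 504, 496, 477, 454, 442]
t=12: [188, 181, 166, 149, 140, 188, 181, 165, 149, 139]
t=13: [403, 396, 381, 366, 357, 403, 396, 381, 365, 357]
t=14: [98, 92, 80, 68, 62, 98, 92, 80, 68, 61]
t=15: [304, 299, 287, 276, 269, 304, 299, 287, 275, 270]

Answer: [304, 299, 287, 276, 269, 304, 299, 287, 275, 270]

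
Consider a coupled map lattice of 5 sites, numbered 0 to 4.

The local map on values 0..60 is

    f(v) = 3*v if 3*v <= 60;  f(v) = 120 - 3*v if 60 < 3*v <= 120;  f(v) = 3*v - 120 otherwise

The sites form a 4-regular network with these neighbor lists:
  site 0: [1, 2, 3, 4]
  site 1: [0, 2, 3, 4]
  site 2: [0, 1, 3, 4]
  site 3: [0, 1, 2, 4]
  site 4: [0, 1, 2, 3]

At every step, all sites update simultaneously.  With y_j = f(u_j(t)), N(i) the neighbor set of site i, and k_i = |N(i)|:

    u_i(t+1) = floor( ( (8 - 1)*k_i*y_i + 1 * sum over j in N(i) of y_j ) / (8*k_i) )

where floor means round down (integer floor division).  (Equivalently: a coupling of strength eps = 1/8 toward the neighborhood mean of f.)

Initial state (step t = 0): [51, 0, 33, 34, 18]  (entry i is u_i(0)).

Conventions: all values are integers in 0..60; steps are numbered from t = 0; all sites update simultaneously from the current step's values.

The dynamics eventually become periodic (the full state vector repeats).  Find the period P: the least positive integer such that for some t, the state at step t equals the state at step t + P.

Simulating step by step:
t=0: [51, 0, 33, 34, 18]
t=1: [31, 3, 21, 19, 49]
t=2: [28, 13, 53, 53, 28]
t=3: [36, 38, 38, 38, 36]
t=4: [11, 6, 6, 6, 11]
t=5: [31, 18, 18, 18, 31]
t=6: [29, 52, 52, 52, 29]
t=7: [33, 35, 35, 35, 33]
t=8: [20, 15, 15, 15, 20]
t=9: [58, 45, 45, 45, 58]
t=10: [50, 17, 17, 17, 50]
t=11: [31, 49, 49, 49, 31]
t=12: [27, 27, 27, 27, 27]
t=13: [39, 39, 39, 39, 39]
t=14: [3, 3, 3, 3, 3]
t=15: [9, 9, 9, 9, 9]
t=16: [27, 27, 27, 27, 27]

Answer: 4
Key observation: The state at step 12, [27, 27, 27, 27, 27], reappears at step 16 — and no state repeats earlier — so the cycle the system enters has period 4.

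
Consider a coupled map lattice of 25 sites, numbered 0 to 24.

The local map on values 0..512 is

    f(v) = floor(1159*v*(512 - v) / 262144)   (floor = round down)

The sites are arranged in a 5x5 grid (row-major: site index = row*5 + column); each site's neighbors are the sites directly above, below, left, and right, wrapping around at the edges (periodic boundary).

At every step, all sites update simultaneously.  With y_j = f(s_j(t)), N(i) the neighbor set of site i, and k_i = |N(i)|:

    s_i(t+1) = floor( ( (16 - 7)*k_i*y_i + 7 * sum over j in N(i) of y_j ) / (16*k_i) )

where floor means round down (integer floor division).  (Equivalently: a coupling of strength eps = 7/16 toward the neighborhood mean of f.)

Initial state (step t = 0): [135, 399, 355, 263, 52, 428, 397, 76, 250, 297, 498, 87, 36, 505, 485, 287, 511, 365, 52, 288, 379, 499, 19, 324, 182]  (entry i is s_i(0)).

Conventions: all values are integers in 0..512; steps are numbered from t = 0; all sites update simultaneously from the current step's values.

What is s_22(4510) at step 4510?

Answer: s_22(4510) = 286
Key observation: The state at step 5, [285, 285, 285, 285, 286, 285, 285, 285, 285, 285, 285, 285, 285, 285, 285, 285, 285, 285, 285, 285, 285, 285, 285, 285, 285], reappears at step 7: the system is in a cycle of period 2 from step 5 on.  Therefore the state at step 4510 equals the state at step 5 + ((4510 - 5) mod 2) = 6, which is [285, 286, 286, 285, 285, 286, 286, 286, 286, 285, 286, 286, 286, 286, 286, 286, 286, 286, 286, 286, 286, 286, 286, 286, 285].

Derivation:
t=0: [135, 399, 355, 263, 52, 428, 397, 76, 250, 297, 498, 87, 36, 505, 485, 287, 511, 365, 52, 288, 379, 499, 19, 324, 182]
t=1: [201, 188, 212, 261, 175, 169, 185, 170, 242, 225, 89, 125, 103, 65, 99, 219, 79, 157, 147, 238, 212, 66, 108, 227, 245]
t=2: [271, 255, 268, 284, 270, 252, 259, 256, 266, 267, 195, 204, 196, 169, 196, 256, 180, 222, 237, 270, 265, 170, 211, 271, 284]
t=3: [288, 285, 287, 287, 287, 287, 287, 287, 285, 287, 276, 276, 274, 266, 274, 284, 269, 280, 284, 286, 285, 267, 279, 286, 286]
t=4: [285, 286, 285, 285, 285, 285, 285, 285, 286, 285, 286, 287, 287, 288, 287, 286, 288, 287, 286, 285, 286, 288, 286, 285, 285]
t=5: [285, 285, 285, 285, 286, 285, 285, 285, 285, 285, 285, 285, 285, 285, 285, 285, 285, 285, 285, 285, 285, 285, 285, 285, 285]
t=6: [285, 286, 286, 285, 285, 286, 286, 286, 286, 285, 286, 286, 286, 286, 286, 286, 286, 286, 286, 286, 286, 286, 286, 286, 285]
t=7: [285, 285, 285, 285, 286, 285, 285, 285, 285, 285, 285, 285, 285, 285, 285, 285, 285, 285, 285, 285, 285, 285, 285, 285, 285]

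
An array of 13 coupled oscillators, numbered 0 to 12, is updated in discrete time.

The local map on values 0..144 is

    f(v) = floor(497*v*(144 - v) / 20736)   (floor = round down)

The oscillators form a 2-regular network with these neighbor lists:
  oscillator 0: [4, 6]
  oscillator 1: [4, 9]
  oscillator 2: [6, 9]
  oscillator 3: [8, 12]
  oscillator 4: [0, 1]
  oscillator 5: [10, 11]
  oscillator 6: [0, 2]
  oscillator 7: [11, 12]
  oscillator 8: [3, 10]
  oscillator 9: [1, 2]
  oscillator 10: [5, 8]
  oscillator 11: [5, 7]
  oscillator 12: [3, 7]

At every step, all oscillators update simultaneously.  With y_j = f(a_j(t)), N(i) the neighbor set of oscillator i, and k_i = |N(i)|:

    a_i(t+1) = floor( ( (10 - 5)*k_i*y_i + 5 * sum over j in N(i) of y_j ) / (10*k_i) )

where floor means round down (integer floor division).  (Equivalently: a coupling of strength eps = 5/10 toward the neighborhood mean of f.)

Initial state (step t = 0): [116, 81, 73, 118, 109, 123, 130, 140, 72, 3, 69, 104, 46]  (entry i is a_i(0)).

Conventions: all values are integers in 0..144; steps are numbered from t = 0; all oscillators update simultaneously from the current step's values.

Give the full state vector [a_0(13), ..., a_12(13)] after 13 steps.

Answer: [64, 64, 64, 61, 64, 61, 64, 61, 61, 64, 61, 61, 61]

Derivation:
t=0: [116, 81, 73, 118, 109, 123, 130, 140, 72, 3, 69, 104, 46]
t=1: [72, 86, 75, 94, 95, 86, 71, 58, 111, 66, 108, 68, 75]
t=2: [120, 118, 123, 108, 116, 113, 124, 121, 94, 122, 98, 121, 119]
t=3: [68, 71, 61, 92, 74, 85, 62, 67, 106, 65, 102, 70, 75]
t=4: [122, 123, 121, 112, 123, 116, 121, 123, 102, 122, 105, 122, 121]
t=5: [63, 61, 65, 84, 61, 79, 65, 63, 96, 63, 93, 66, 69]
t=6: [122, 121, 122, 118, 121, 120, 122, 122, 113, 122, 114, 122, 122]
t=7: [64, 65, 64, 73, 65, 70, 64, 64, 80, 64, 78, 65, 66]
t=8: [122, 122, 122, 123, 122, 123, 122, 122, 122, 122, 123, 123, 123]
t=9: [64, 64, 64, 61, 64, 61, 64, 62, 62, 64, 61, 61, 61]
t=10: [122, 122, 122, 121, 122, 121, 122, 121, 121, 122, 121, 121, 121]
t=11: [64, 64, 64, 66, 64, 66, 64, 66, 66, 64, 66, 66, 66]
t=12: [122, 122, 122, 123, 122, 123, 122, 123, 123, 122, 123, 123, 123]
t=13: [64, 64, 64, 61, 64, 61, 64, 61, 61, 64, 61, 61, 61]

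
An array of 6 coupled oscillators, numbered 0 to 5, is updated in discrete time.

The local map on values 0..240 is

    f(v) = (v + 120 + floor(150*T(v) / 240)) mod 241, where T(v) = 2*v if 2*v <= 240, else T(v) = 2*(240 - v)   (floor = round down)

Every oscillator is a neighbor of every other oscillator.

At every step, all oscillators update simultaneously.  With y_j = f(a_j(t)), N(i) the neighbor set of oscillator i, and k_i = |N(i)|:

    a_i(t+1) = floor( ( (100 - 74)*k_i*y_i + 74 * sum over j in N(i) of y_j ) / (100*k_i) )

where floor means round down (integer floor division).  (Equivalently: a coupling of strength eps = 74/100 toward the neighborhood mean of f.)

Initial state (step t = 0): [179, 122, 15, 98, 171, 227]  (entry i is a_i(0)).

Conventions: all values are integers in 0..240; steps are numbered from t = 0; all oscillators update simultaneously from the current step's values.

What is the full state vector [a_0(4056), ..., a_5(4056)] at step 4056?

Answer: [143, 143, 143, 143, 143, 143]
Key observation: The state at step 4, [143, 143, 143, 143, 143, 143], reappears at step 5: the system is in a cycle of period 1 from step 4 on.  Therefore the state at step 4056 equals the state at step 4 + ((4056 - 4) mod 1) = 4, which is [143, 143, 143, 143, 143, 143].

Derivation:
t=0: [179, 122, 15, 98, 171, 227]
t=1: [132, 133, 134, 128, 132, 130]
t=2: [145, 145, 145, 145, 145, 145]
t=3: [142, 142, 142, 142, 142, 142]
t=4: [143, 143, 143, 143, 143, 143]
t=5: [143, 143, 143, 143, 143, 143]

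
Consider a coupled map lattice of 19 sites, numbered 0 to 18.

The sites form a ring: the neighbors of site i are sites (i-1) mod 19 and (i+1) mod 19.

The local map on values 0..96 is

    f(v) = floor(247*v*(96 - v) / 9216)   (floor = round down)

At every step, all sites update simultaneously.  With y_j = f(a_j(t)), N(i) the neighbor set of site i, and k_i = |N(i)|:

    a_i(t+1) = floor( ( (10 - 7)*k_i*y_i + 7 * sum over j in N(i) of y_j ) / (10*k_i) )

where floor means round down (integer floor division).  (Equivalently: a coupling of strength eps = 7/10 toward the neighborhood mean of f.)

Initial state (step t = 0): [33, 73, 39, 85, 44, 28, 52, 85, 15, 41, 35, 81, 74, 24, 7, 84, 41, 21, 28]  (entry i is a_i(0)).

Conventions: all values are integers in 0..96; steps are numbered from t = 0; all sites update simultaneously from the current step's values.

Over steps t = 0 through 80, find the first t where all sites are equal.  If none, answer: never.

Simulating step by step:
t=0: [33, 73, 39, 85, 44, 28, 52, 85, 15, 41, 35, 81, 74, 24, 7, 84, 41, 21, 28]  (not all equal)
t=1: [49, 53, 41, 49, 44, 58, 44, 40, 39, 49, 49, 44, 40, 34, 30, 34, 42, 51, 49]  (not all equal)
t=2: [61, 60, 60, 60, 60, 60, 59, 60, 60, 60, 61, 60, 58, 56, 55, 56, 58, 60, 61]  (not all equal)
t=3: [57, 57, 57, 57, 57, 57, 57, 57, 57, 57, 57, 57, 58, 59, 60, 59, 58, 57, 57]  (not all equal)
t=4: [59, 59, 59, 59, 59, 59, 59, 59, 59, 59, 59, 59, 58, 58, 57, 58, 58, 59, 59]  (not all equal)
t=5: [58, 58, 58, 58, 58, 58, 58, 58, 58, 58, 58, 58, 58, 59, 59, 59, 58, 58, 58]  (not all equal)
t=6: [59, 59, 59, 59, 59, 59, 59, 59, 59, 59, 59, 59, 58, 58, 58, 58, 58, 59, 59]  (not all equal)
t=7: [58, 58, 58, 58, 58, 58, 58, 58, 58, 58, 58, 58, 58, 59, 59, 59, 58, 58, 58]  (not all equal)

Answer: never
Key observation: The state at step 5 reappears at step 7 — the system is in a cycle of period 2 from step 5 on.  No step 0..7 is synchronized, and the cycle repeats forever, so no step up to 80 (or ever) has all sites equal.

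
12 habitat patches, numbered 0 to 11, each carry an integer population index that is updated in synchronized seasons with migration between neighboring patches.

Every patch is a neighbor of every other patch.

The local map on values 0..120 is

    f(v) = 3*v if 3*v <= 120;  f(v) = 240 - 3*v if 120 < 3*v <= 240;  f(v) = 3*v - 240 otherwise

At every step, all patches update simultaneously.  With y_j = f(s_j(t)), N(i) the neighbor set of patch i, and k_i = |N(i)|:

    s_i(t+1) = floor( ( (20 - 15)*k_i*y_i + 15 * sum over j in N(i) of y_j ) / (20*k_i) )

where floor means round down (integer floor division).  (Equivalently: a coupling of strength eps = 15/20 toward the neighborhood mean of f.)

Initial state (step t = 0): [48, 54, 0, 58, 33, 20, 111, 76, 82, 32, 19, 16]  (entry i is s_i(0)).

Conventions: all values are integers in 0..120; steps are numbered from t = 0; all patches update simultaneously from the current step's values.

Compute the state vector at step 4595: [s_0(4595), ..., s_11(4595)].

Answer: [81, 81, 81, 81, 81, 81, 81, 81, 81, 81, 81, 81]
Key observation: The state at step 7, [81, 81, 81, 81, 81, 81, 81, 81, 81, 81, 81, 81], reappears at step 11: the system is in a cycle of period 4 from step 7 on.  Therefore the state at step 4595 equals the state at step 7 + ((4595 - 7) mod 4) = 7, which is [81, 81, 81, 81, 81, 81, 81, 81, 81, 81, 81, 81].

Derivation:
t=0: [48, 54, 0, 58, 33, 20, 111, 76, 82, 32, 19, 16]
t=1: [65, 62, 48, 60, 66, 59, 65, 50, 49, 65, 58, 57]
t=2: [60, 62, 69, 63, 60, 63, 60, 68, 69, 60, 64, 64]
t=3: [51, 50, 46, 49, 51, 49, 51, 47, 46, 51, 49, 49]
t=4: [91, 92, 94, 92, 91, 92, 91, 93, 94, 91, 92, 92]
t=5: [35, 36, 37, 36, 35, 36, 35, 36, 37, 35, 36, 36]
t=6: [107, 107, 108, 107, 107, 107, 107, 107, 108, 107, 107, 107]
t=7: [81, 81, 81, 81, 81, 81, 81, 81, 81, 81, 81, 81]
t=8: [3, 3, 3, 3, 3, 3, 3, 3, 3, 3, 3, 3]
t=9: [9, 9, 9, 9, 9, 9, 9, 9, 9, 9, 9, 9]
t=10: [27, 27, 27, 27, 27, 27, 27, 27, 27, 27, 27, 27]
t=11: [81, 81, 81, 81, 81, 81, 81, 81, 81, 81, 81, 81]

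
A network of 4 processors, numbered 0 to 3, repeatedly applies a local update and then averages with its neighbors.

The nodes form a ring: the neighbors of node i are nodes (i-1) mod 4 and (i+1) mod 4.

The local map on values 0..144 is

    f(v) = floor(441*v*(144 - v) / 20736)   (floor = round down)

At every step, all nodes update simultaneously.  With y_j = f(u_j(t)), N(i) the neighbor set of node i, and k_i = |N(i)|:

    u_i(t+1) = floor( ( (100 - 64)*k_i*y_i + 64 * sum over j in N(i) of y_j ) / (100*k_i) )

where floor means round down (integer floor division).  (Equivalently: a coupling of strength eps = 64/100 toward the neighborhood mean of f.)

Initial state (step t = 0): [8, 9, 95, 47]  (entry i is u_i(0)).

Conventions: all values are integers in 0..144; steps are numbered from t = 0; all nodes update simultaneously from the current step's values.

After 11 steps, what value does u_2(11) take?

Answer: u_2(11) = 88

Derivation:
t=0: [8, 9, 95, 47]
t=1: [47, 47, 74, 73]
t=2: [100, 100, 105, 105]
t=3: [91, 91, 88, 88]
t=4: [102, 102, 103, 103]
t=5: [90, 90, 89, 89]
t=6: [103, 103, 103, 103]
t=7: [89, 89, 89, 89]
t=8: [104, 104, 104, 104]
t=9: [88, 88, 88, 88]
t=10: [104, 104, 104, 104]
t=11: [88, 88, 88, 88]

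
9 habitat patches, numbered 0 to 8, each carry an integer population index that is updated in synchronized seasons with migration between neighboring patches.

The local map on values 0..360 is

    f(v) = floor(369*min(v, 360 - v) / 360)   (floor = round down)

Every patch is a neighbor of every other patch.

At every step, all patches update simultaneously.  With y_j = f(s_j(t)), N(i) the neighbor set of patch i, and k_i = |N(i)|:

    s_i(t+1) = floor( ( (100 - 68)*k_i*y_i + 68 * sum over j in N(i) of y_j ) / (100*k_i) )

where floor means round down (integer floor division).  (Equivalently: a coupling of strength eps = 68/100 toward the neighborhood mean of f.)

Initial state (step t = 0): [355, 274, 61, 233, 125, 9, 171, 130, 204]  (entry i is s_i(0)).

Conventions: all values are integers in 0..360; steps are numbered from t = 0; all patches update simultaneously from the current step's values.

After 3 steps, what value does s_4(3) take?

Simulating step by step:
t=0: [355, 274, 61, 233, 125, 9, 171, 130, 204]
t=1: [76, 96, 90, 106, 105, 77, 116, 106, 112]
t=2: [94, 99, 98, 101, 101, 94, 104, 101, 103]
t=3: [100, 101, 101, 101, 101, 100, 102, 101, 102]

Answer: s_4(3) = 101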